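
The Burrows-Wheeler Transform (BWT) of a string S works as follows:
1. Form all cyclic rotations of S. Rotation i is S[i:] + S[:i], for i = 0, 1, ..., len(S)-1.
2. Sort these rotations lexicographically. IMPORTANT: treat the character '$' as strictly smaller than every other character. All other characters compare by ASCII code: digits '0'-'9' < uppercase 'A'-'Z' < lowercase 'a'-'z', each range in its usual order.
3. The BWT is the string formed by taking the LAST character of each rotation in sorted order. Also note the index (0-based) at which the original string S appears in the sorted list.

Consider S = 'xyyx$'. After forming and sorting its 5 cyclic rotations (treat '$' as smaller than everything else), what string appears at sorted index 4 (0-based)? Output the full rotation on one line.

Answer: yyx$x

Derivation:
All 5 rotations (rotation i = S[i:]+S[:i]):
  rot[0] = xyyx$
  rot[1] = yyx$x
  rot[2] = yx$xy
  rot[3] = x$xyy
  rot[4] = $xyyx
Sorted (with $ < everything):
  sorted[0] = $xyyx
  sorted[1] = x$xyy
  sorted[2] = xyyx$
  sorted[3] = yx$xy
  sorted[4] = yyx$x
sorted[4] = yyx$x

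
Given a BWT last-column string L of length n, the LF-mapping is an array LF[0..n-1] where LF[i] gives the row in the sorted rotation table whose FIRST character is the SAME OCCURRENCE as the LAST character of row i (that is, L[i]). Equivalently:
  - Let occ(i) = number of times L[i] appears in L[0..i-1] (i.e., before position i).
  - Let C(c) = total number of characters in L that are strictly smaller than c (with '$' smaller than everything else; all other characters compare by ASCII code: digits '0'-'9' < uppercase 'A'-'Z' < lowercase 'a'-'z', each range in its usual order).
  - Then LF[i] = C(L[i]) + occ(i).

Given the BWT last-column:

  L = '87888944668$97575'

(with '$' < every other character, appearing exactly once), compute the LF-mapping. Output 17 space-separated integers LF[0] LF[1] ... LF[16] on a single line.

Answer: 10 7 11 12 13 15 1 2 5 6 14 0 16 8 3 9 4

Derivation:
Char counts: '$':1, '4':2, '5':2, '6':2, '7':3, '8':5, '9':2
C (first-col start): C('$')=0, C('4')=1, C('5')=3, C('6')=5, C('7')=7, C('8')=10, C('9')=15
L[0]='8': occ=0, LF[0]=C('8')+0=10+0=10
L[1]='7': occ=0, LF[1]=C('7')+0=7+0=7
L[2]='8': occ=1, LF[2]=C('8')+1=10+1=11
L[3]='8': occ=2, LF[3]=C('8')+2=10+2=12
L[4]='8': occ=3, LF[4]=C('8')+3=10+3=13
L[5]='9': occ=0, LF[5]=C('9')+0=15+0=15
L[6]='4': occ=0, LF[6]=C('4')+0=1+0=1
L[7]='4': occ=1, LF[7]=C('4')+1=1+1=2
L[8]='6': occ=0, LF[8]=C('6')+0=5+0=5
L[9]='6': occ=1, LF[9]=C('6')+1=5+1=6
L[10]='8': occ=4, LF[10]=C('8')+4=10+4=14
L[11]='$': occ=0, LF[11]=C('$')+0=0+0=0
L[12]='9': occ=1, LF[12]=C('9')+1=15+1=16
L[13]='7': occ=1, LF[13]=C('7')+1=7+1=8
L[14]='5': occ=0, LF[14]=C('5')+0=3+0=3
L[15]='7': occ=2, LF[15]=C('7')+2=7+2=9
L[16]='5': occ=1, LF[16]=C('5')+1=3+1=4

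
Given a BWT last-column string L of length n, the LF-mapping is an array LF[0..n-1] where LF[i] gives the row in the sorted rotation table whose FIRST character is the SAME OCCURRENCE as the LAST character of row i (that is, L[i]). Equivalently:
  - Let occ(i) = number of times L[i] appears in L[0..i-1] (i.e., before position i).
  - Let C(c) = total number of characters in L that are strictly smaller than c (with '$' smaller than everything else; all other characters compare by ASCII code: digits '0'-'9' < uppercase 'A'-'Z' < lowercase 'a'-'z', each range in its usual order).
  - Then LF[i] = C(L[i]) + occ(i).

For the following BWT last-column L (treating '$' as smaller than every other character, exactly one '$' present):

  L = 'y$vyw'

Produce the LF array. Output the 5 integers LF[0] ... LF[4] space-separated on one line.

Answer: 3 0 1 4 2

Derivation:
Char counts: '$':1, 'v':1, 'w':1, 'y':2
C (first-col start): C('$')=0, C('v')=1, C('w')=2, C('y')=3
L[0]='y': occ=0, LF[0]=C('y')+0=3+0=3
L[1]='$': occ=0, LF[1]=C('$')+0=0+0=0
L[2]='v': occ=0, LF[2]=C('v')+0=1+0=1
L[3]='y': occ=1, LF[3]=C('y')+1=3+1=4
L[4]='w': occ=0, LF[4]=C('w')+0=2+0=2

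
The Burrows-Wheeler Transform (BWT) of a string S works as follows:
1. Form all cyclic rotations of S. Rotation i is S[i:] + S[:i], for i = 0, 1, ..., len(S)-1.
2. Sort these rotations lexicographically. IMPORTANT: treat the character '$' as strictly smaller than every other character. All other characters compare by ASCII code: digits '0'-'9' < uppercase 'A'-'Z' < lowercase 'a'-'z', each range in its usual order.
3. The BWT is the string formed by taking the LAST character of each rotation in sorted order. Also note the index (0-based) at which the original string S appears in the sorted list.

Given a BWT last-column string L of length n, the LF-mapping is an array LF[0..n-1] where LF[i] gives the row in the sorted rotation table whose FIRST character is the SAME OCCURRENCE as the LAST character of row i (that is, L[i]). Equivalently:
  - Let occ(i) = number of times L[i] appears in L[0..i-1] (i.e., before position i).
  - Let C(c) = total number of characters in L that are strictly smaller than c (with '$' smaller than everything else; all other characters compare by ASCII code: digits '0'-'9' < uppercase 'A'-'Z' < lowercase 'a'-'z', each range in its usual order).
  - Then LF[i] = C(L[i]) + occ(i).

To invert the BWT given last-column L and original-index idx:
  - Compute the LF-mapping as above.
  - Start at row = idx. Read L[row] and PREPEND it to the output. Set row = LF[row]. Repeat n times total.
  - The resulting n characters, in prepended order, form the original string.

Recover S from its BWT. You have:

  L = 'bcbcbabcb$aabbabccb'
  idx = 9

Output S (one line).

LF mapping: 5 14 6 15 7 1 8 16 9 0 2 3 10 11 4 12 17 18 13
Walk LF starting at row 9, prepending L[row]:
  step 1: row=9, L[9]='$', prepend. Next row=LF[9]=0
  step 2: row=0, L[0]='b', prepend. Next row=LF[0]=5
  step 3: row=5, L[5]='a', prepend. Next row=LF[5]=1
  step 4: row=1, L[1]='c', prepend. Next row=LF[1]=14
  step 5: row=14, L[14]='a', prepend. Next row=LF[14]=4
  step 6: row=4, L[4]='b', prepend. Next row=LF[4]=7
  step 7: row=7, L[7]='c', prepend. Next row=LF[7]=16
  step 8: row=16, L[16]='c', prepend. Next row=LF[16]=17
  step 9: row=17, L[17]='c', prepend. Next row=LF[17]=18
  step 10: row=18, L[18]='b', prepend. Next row=LF[18]=13
  step 11: row=13, L[13]='b', prepend. Next row=LF[13]=11
  step 12: row=11, L[11]='a', prepend. Next row=LF[11]=3
  step 13: row=3, L[3]='c', prepend. Next row=LF[3]=15
  step 14: row=15, L[15]='b', prepend. Next row=LF[15]=12
  step 15: row=12, L[12]='b', prepend. Next row=LF[12]=10
  step 16: row=10, L[10]='a', prepend. Next row=LF[10]=2
  step 17: row=2, L[2]='b', prepend. Next row=LF[2]=6
  step 18: row=6, L[6]='b', prepend. Next row=LF[6]=8
  step 19: row=8, L[8]='b', prepend. Next row=LF[8]=9
Reversed output: bbbabbcabbcccbacab$

Answer: bbbabbcabbcccbacab$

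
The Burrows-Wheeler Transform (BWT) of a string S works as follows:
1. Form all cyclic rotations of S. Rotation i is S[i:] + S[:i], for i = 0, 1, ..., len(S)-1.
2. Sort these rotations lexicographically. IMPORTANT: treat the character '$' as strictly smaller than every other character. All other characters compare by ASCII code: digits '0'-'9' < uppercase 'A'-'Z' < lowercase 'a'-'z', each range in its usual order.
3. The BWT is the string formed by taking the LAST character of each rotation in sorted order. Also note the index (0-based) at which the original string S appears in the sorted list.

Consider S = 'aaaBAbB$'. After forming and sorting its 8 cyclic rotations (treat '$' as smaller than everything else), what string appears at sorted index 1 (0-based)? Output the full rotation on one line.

Answer: AbB$aaaB

Derivation:
All 8 rotations (rotation i = S[i:]+S[:i]):
  rot[0] = aaaBAbB$
  rot[1] = aaBAbB$a
  rot[2] = aBAbB$aa
  rot[3] = BAbB$aaa
  rot[4] = AbB$aaaB
  rot[5] = bB$aaaBA
  rot[6] = B$aaaBAb
  rot[7] = $aaaBAbB
Sorted (with $ < everything):
  sorted[0] = $aaaBAbB
  sorted[1] = AbB$aaaB
  sorted[2] = B$aaaBAb
  sorted[3] = BAbB$aaa
  sorted[4] = aBAbB$aa
  sorted[5] = aaBAbB$a
  sorted[6] = aaaBAbB$
  sorted[7] = bB$aaaBA
sorted[1] = AbB$aaaB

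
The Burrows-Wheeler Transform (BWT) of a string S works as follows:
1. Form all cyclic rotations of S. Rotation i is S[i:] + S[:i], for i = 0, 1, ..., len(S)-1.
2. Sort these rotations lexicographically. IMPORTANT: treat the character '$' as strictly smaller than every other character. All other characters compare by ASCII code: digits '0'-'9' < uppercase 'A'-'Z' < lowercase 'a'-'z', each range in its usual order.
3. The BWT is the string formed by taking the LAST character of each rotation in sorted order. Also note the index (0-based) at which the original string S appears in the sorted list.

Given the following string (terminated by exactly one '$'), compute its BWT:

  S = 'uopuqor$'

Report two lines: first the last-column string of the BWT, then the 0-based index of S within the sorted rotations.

All 8 rotations (rotation i = S[i:]+S[:i]):
  rot[0] = uopuqor$
  rot[1] = opuqor$u
  rot[2] = puqor$uo
  rot[3] = uqor$uop
  rot[4] = qor$uopu
  rot[5] = or$uopuq
  rot[6] = r$uopuqo
  rot[7] = $uopuqor
Sorted (with $ < everything):
  sorted[0] = $uopuqor  (last char: 'r')
  sorted[1] = opuqor$u  (last char: 'u')
  sorted[2] = or$uopuq  (last char: 'q')
  sorted[3] = puqor$uo  (last char: 'o')
  sorted[4] = qor$uopu  (last char: 'u')
  sorted[5] = r$uopuqo  (last char: 'o')
  sorted[6] = uopuqor$  (last char: '$')
  sorted[7] = uqor$uop  (last char: 'p')
Last column: ruqouo$p
Original string S is at sorted index 6

Answer: ruqouo$p
6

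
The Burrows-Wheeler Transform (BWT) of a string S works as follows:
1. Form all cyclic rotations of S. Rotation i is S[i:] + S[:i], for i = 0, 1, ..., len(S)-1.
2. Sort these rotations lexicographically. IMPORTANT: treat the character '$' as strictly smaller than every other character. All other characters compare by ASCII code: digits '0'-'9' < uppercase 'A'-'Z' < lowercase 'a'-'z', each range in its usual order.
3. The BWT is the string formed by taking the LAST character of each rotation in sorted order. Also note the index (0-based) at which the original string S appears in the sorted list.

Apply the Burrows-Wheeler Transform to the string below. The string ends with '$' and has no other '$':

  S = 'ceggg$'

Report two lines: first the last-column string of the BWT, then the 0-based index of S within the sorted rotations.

All 6 rotations (rotation i = S[i:]+S[:i]):
  rot[0] = ceggg$
  rot[1] = eggg$c
  rot[2] = ggg$ce
  rot[3] = gg$ceg
  rot[4] = g$cegg
  rot[5] = $ceggg
Sorted (with $ < everything):
  sorted[0] = $ceggg  (last char: 'g')
  sorted[1] = ceggg$  (last char: '$')
  sorted[2] = eggg$c  (last char: 'c')
  sorted[3] = g$cegg  (last char: 'g')
  sorted[4] = gg$ceg  (last char: 'g')
  sorted[5] = ggg$ce  (last char: 'e')
Last column: g$cgge
Original string S is at sorted index 1

Answer: g$cgge
1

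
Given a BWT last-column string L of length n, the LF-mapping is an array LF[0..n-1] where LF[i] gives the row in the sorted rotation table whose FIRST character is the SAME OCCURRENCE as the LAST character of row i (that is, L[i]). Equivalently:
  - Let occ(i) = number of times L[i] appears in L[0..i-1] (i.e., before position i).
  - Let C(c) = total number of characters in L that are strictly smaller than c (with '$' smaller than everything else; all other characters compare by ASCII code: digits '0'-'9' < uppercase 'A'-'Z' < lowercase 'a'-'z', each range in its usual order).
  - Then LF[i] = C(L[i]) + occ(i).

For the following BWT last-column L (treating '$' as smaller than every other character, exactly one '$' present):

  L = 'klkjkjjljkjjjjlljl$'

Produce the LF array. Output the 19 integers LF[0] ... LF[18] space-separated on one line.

Char counts: '$':1, 'j':9, 'k':4, 'l':5
C (first-col start): C('$')=0, C('j')=1, C('k')=10, C('l')=14
L[0]='k': occ=0, LF[0]=C('k')+0=10+0=10
L[1]='l': occ=0, LF[1]=C('l')+0=14+0=14
L[2]='k': occ=1, LF[2]=C('k')+1=10+1=11
L[3]='j': occ=0, LF[3]=C('j')+0=1+0=1
L[4]='k': occ=2, LF[4]=C('k')+2=10+2=12
L[5]='j': occ=1, LF[5]=C('j')+1=1+1=2
L[6]='j': occ=2, LF[6]=C('j')+2=1+2=3
L[7]='l': occ=1, LF[7]=C('l')+1=14+1=15
L[8]='j': occ=3, LF[8]=C('j')+3=1+3=4
L[9]='k': occ=3, LF[9]=C('k')+3=10+3=13
L[10]='j': occ=4, LF[10]=C('j')+4=1+4=5
L[11]='j': occ=5, LF[11]=C('j')+5=1+5=6
L[12]='j': occ=6, LF[12]=C('j')+6=1+6=7
L[13]='j': occ=7, LF[13]=C('j')+7=1+7=8
L[14]='l': occ=2, LF[14]=C('l')+2=14+2=16
L[15]='l': occ=3, LF[15]=C('l')+3=14+3=17
L[16]='j': occ=8, LF[16]=C('j')+8=1+8=9
L[17]='l': occ=4, LF[17]=C('l')+4=14+4=18
L[18]='$': occ=0, LF[18]=C('$')+0=0+0=0

Answer: 10 14 11 1 12 2 3 15 4 13 5 6 7 8 16 17 9 18 0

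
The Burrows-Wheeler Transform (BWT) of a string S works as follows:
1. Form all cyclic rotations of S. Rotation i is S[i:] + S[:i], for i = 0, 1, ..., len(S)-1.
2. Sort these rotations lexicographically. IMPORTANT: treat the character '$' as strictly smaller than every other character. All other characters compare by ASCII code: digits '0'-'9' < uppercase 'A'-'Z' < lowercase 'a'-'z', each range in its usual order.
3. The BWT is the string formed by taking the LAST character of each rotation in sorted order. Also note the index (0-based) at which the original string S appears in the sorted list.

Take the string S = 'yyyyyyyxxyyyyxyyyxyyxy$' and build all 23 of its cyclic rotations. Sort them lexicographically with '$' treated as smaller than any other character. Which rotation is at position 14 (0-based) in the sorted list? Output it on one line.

Answer: yyxyyyxyyxy$yyyyyyyxxyy

Derivation:
All 23 rotations (rotation i = S[i:]+S[:i]):
  rot[0] = yyyyyyyxxyyyyxyyyxyyxy$
  rot[1] = yyyyyyxxyyyyxyyyxyyxy$y
  rot[2] = yyyyyxxyyyyxyyyxyyxy$yy
  rot[3] = yyyyxxyyyyxyyyxyyxy$yyy
  rot[4] = yyyxxyyyyxyyyxyyxy$yyyy
  rot[5] = yyxxyyyyxyyyxyyxy$yyyyy
  rot[6] = yxxyyyyxyyyxyyxy$yyyyyy
  rot[7] = xxyyyyxyyyxyyxy$yyyyyyy
  rot[8] = xyyyyxyyyxyyxy$yyyyyyyx
  rot[9] = yyyyxyyyxyyxy$yyyyyyyxx
  rot[10] = yyyxyyyxyyxy$yyyyyyyxxy
  rot[11] = yyxyyyxyyxy$yyyyyyyxxyy
  rot[12] = yxyyyxyyxy$yyyyyyyxxyyy
  rot[13] = xyyyxyyxy$yyyyyyyxxyyyy
  rot[14] = yyyxyyxy$yyyyyyyxxyyyyx
  rot[15] = yyxyyxy$yyyyyyyxxyyyyxy
  rot[16] = yxyyxy$yyyyyyyxxyyyyxyy
  rot[17] = xyyxy$yyyyyyyxxyyyyxyyy
  rot[18] = yyxy$yyyyyyyxxyyyyxyyyx
  rot[19] = yxy$yyyyyyyxxyyyyxyyyxy
  rot[20] = xy$yyyyyyyxxyyyyxyyyxyy
  rot[21] = y$yyyyyyyxxyyyyxyyyxyyx
  rot[22] = $yyyyyyyxxyyyyxyyyxyyxy
Sorted (with $ < everything):
  sorted[0] = $yyyyyyyxxyyyyxyyyxyyxy
  sorted[1] = xxyyyyxyyyxyyxy$yyyyyyy
  sorted[2] = xy$yyyyyyyxxyyyyxyyyxyy
  sorted[3] = xyyxy$yyyyyyyxxyyyyxyyy
  sorted[4] = xyyyxyyxy$yyyyyyyxxyyyy
  sorted[5] = xyyyyxyyyxyyxy$yyyyyyyx
  sorted[6] = y$yyyyyyyxxyyyyxyyyxyyx
  sorted[7] = yxxyyyyxyyyxyyxy$yyyyyy
  sorted[8] = yxy$yyyyyyyxxyyyyxyyyxy
  sorted[9] = yxyyxy$yyyyyyyxxyyyyxyy
  sorted[10] = yxyyyxyyxy$yyyyyyyxxyyy
  sorted[11] = yyxxyyyyxyyyxyyxy$yyyyy
  sorted[12] = yyxy$yyyyyyyxxyyyyxyyyx
  sorted[13] = yyxyyxy$yyyyyyyxxyyyyxy
  sorted[14] = yyxyyyxyyxy$yyyyyyyxxyy
  sorted[15] = yyyxxyyyyxyyyxyyxy$yyyy
  sorted[16] = yyyxyyxy$yyyyyyyxxyyyyx
  sorted[17] = yyyxyyyxyyxy$yyyyyyyxxy
  sorted[18] = yyyyxxyyyyxyyyxyyxy$yyy
  sorted[19] = yyyyxyyyxyyxy$yyyyyyyxx
  sorted[20] = yyyyyxxyyyyxyyyxyyxy$yy
  sorted[21] = yyyyyyxxyyyyxyyyxyyxy$y
  sorted[22] = yyyyyyyxxyyyyxyyyxyyxy$
sorted[14] = yyxyyyxyyxy$yyyyyyyxxyy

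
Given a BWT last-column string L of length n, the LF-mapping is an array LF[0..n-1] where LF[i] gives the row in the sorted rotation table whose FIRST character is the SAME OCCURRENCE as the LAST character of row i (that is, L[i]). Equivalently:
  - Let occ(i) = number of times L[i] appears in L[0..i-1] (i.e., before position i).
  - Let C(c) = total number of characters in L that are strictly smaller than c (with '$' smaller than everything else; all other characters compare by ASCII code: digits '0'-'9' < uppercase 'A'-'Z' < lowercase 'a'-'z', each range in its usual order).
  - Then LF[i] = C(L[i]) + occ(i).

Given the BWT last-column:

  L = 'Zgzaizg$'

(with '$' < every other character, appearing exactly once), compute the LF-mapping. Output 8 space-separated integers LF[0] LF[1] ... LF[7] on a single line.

Char counts: '$':1, 'Z':1, 'a':1, 'g':2, 'i':1, 'z':2
C (first-col start): C('$')=0, C('Z')=1, C('a')=2, C('g')=3, C('i')=5, C('z')=6
L[0]='Z': occ=0, LF[0]=C('Z')+0=1+0=1
L[1]='g': occ=0, LF[1]=C('g')+0=3+0=3
L[2]='z': occ=0, LF[2]=C('z')+0=6+0=6
L[3]='a': occ=0, LF[3]=C('a')+0=2+0=2
L[4]='i': occ=0, LF[4]=C('i')+0=5+0=5
L[5]='z': occ=1, LF[5]=C('z')+1=6+1=7
L[6]='g': occ=1, LF[6]=C('g')+1=3+1=4
L[7]='$': occ=0, LF[7]=C('$')+0=0+0=0

Answer: 1 3 6 2 5 7 4 0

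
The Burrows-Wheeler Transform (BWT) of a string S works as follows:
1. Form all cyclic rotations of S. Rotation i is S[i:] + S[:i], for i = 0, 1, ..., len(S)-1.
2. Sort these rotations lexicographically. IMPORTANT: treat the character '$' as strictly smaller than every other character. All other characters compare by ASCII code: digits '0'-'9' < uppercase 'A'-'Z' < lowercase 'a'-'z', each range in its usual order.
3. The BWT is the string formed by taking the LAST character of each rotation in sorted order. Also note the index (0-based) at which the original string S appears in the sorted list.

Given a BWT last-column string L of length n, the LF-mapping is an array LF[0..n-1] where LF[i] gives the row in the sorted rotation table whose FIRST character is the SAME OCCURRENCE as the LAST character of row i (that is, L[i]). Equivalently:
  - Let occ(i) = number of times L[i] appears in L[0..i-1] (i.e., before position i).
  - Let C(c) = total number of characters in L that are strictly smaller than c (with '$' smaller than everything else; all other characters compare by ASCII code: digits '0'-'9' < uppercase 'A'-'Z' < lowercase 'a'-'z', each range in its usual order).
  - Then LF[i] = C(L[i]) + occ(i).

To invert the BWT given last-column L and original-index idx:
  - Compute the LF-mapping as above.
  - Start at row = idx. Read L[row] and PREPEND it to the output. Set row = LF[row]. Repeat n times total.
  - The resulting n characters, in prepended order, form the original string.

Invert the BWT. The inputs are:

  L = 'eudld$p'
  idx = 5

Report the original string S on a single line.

Answer: puddle$

Derivation:
LF mapping: 3 6 1 4 2 0 5
Walk LF starting at row 5, prepending L[row]:
  step 1: row=5, L[5]='$', prepend. Next row=LF[5]=0
  step 2: row=0, L[0]='e', prepend. Next row=LF[0]=3
  step 3: row=3, L[3]='l', prepend. Next row=LF[3]=4
  step 4: row=4, L[4]='d', prepend. Next row=LF[4]=2
  step 5: row=2, L[2]='d', prepend. Next row=LF[2]=1
  step 6: row=1, L[1]='u', prepend. Next row=LF[1]=6
  step 7: row=6, L[6]='p', prepend. Next row=LF[6]=5
Reversed output: puddle$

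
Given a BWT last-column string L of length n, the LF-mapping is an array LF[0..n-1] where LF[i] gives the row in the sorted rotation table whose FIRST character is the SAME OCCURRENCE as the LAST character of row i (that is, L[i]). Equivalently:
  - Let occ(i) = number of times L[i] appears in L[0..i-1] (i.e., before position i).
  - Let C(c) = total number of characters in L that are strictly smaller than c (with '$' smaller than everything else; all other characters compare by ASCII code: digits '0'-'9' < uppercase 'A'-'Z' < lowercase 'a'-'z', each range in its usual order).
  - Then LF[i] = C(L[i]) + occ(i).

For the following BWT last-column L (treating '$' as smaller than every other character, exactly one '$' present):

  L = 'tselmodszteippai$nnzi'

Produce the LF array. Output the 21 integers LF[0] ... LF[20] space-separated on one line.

Answer: 17 15 3 8 9 12 2 16 19 18 4 5 13 14 1 6 0 10 11 20 7

Derivation:
Char counts: '$':1, 'a':1, 'd':1, 'e':2, 'i':3, 'l':1, 'm':1, 'n':2, 'o':1, 'p':2, 's':2, 't':2, 'z':2
C (first-col start): C('$')=0, C('a')=1, C('d')=2, C('e')=3, C('i')=5, C('l')=8, C('m')=9, C('n')=10, C('o')=12, C('p')=13, C('s')=15, C('t')=17, C('z')=19
L[0]='t': occ=0, LF[0]=C('t')+0=17+0=17
L[1]='s': occ=0, LF[1]=C('s')+0=15+0=15
L[2]='e': occ=0, LF[2]=C('e')+0=3+0=3
L[3]='l': occ=0, LF[3]=C('l')+0=8+0=8
L[4]='m': occ=0, LF[4]=C('m')+0=9+0=9
L[5]='o': occ=0, LF[5]=C('o')+0=12+0=12
L[6]='d': occ=0, LF[6]=C('d')+0=2+0=2
L[7]='s': occ=1, LF[7]=C('s')+1=15+1=16
L[8]='z': occ=0, LF[8]=C('z')+0=19+0=19
L[9]='t': occ=1, LF[9]=C('t')+1=17+1=18
L[10]='e': occ=1, LF[10]=C('e')+1=3+1=4
L[11]='i': occ=0, LF[11]=C('i')+0=5+0=5
L[12]='p': occ=0, LF[12]=C('p')+0=13+0=13
L[13]='p': occ=1, LF[13]=C('p')+1=13+1=14
L[14]='a': occ=0, LF[14]=C('a')+0=1+0=1
L[15]='i': occ=1, LF[15]=C('i')+1=5+1=6
L[16]='$': occ=0, LF[16]=C('$')+0=0+0=0
L[17]='n': occ=0, LF[17]=C('n')+0=10+0=10
L[18]='n': occ=1, LF[18]=C('n')+1=10+1=11
L[19]='z': occ=1, LF[19]=C('z')+1=19+1=20
L[20]='i': occ=2, LF[20]=C('i')+2=5+2=7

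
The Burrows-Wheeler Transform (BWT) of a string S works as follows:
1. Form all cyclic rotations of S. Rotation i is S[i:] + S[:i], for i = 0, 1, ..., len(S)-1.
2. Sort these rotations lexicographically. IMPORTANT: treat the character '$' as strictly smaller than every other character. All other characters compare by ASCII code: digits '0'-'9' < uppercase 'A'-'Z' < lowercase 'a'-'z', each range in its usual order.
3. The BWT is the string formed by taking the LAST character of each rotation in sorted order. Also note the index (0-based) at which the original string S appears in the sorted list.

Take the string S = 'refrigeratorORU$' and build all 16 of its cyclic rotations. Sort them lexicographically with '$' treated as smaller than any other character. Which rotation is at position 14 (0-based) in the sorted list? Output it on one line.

All 16 rotations (rotation i = S[i:]+S[:i]):
  rot[0] = refrigeratorORU$
  rot[1] = efrigeratorORU$r
  rot[2] = frigeratorORU$re
  rot[3] = rigeratorORU$ref
  rot[4] = igeratorORU$refr
  rot[5] = geratorORU$refri
  rot[6] = eratorORU$refrig
  rot[7] = ratorORU$refrige
  rot[8] = atorORU$refriger
  rot[9] = torORU$refrigera
  rot[10] = orORU$refrigerat
  rot[11] = rORU$refrigerato
  rot[12] = ORU$refrigerator
  rot[13] = RU$refrigeratorO
  rot[14] = U$refrigeratorOR
  rot[15] = $refrigeratorORU
Sorted (with $ < everything):
  sorted[0] = $refrigeratorORU
  sorted[1] = ORU$refrigerator
  sorted[2] = RU$refrigeratorO
  sorted[3] = U$refrigeratorOR
  sorted[4] = atorORU$refriger
  sorted[5] = efrigeratorORU$r
  sorted[6] = eratorORU$refrig
  sorted[7] = frigeratorORU$re
  sorted[8] = geratorORU$refri
  sorted[9] = igeratorORU$refr
  sorted[10] = orORU$refrigerat
  sorted[11] = rORU$refrigerato
  sorted[12] = ratorORU$refrige
  sorted[13] = refrigeratorORU$
  sorted[14] = rigeratorORU$ref
  sorted[15] = torORU$refrigera
sorted[14] = rigeratorORU$ref

Answer: rigeratorORU$ref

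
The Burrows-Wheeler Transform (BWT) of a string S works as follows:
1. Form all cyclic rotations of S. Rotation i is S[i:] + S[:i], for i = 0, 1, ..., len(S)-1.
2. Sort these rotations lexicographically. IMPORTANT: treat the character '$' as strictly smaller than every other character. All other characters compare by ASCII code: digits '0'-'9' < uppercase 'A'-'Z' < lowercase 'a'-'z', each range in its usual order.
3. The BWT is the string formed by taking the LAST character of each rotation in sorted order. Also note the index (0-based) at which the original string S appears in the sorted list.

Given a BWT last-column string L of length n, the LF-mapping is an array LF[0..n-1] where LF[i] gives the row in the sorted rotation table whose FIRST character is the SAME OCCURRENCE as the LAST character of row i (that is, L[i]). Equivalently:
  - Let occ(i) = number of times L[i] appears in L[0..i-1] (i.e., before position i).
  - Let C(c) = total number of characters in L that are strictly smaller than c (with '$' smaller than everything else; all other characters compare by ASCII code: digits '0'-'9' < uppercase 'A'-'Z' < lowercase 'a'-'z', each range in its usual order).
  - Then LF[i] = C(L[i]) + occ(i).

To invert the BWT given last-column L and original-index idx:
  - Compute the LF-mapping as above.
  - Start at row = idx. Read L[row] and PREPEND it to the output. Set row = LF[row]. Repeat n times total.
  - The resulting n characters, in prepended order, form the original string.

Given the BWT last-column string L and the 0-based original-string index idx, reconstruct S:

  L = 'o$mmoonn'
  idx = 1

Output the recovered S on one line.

LF mapping: 5 0 1 2 6 7 3 4
Walk LF starting at row 1, prepending L[row]:
  step 1: row=1, L[1]='$', prepend. Next row=LF[1]=0
  step 2: row=0, L[0]='o', prepend. Next row=LF[0]=5
  step 3: row=5, L[5]='o', prepend. Next row=LF[5]=7
  step 4: row=7, L[7]='n', prepend. Next row=LF[7]=4
  step 5: row=4, L[4]='o', prepend. Next row=LF[4]=6
  step 6: row=6, L[6]='n', prepend. Next row=LF[6]=3
  step 7: row=3, L[3]='m', prepend. Next row=LF[3]=2
  step 8: row=2, L[2]='m', prepend. Next row=LF[2]=1
Reversed output: mmnonoo$

Answer: mmnonoo$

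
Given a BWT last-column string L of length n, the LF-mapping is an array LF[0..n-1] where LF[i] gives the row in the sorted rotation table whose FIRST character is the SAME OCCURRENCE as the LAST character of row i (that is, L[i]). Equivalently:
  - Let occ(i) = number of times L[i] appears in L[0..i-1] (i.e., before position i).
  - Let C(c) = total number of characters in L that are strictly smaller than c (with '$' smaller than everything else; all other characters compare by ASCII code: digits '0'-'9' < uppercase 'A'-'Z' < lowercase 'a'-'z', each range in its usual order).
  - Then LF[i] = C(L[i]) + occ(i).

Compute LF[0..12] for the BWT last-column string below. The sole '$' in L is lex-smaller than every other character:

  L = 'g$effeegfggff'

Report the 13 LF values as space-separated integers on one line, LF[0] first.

Answer: 9 0 1 4 5 2 3 10 6 11 12 7 8

Derivation:
Char counts: '$':1, 'e':3, 'f':5, 'g':4
C (first-col start): C('$')=0, C('e')=1, C('f')=4, C('g')=9
L[0]='g': occ=0, LF[0]=C('g')+0=9+0=9
L[1]='$': occ=0, LF[1]=C('$')+0=0+0=0
L[2]='e': occ=0, LF[2]=C('e')+0=1+0=1
L[3]='f': occ=0, LF[3]=C('f')+0=4+0=4
L[4]='f': occ=1, LF[4]=C('f')+1=4+1=5
L[5]='e': occ=1, LF[5]=C('e')+1=1+1=2
L[6]='e': occ=2, LF[6]=C('e')+2=1+2=3
L[7]='g': occ=1, LF[7]=C('g')+1=9+1=10
L[8]='f': occ=2, LF[8]=C('f')+2=4+2=6
L[9]='g': occ=2, LF[9]=C('g')+2=9+2=11
L[10]='g': occ=3, LF[10]=C('g')+3=9+3=12
L[11]='f': occ=3, LF[11]=C('f')+3=4+3=7
L[12]='f': occ=4, LF[12]=C('f')+4=4+4=8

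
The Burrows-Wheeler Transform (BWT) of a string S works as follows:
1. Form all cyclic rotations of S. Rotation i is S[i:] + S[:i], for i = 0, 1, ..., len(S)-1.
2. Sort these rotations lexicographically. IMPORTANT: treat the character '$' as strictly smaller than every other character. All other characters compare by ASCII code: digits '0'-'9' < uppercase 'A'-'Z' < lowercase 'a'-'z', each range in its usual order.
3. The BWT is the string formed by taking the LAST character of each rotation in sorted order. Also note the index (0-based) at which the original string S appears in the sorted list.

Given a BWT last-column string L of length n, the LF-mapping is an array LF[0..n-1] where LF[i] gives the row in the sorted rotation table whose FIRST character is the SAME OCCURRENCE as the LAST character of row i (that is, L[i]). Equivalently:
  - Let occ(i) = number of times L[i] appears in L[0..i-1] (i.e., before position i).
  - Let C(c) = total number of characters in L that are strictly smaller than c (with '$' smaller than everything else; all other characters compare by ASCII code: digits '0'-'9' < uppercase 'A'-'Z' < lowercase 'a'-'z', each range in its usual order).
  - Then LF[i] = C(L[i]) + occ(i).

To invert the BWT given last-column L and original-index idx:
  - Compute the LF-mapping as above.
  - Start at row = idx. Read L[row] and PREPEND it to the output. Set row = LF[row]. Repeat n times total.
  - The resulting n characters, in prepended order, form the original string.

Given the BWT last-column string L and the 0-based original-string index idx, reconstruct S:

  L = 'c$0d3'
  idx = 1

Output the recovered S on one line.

Answer: 03dc$

Derivation:
LF mapping: 3 0 1 4 2
Walk LF starting at row 1, prepending L[row]:
  step 1: row=1, L[1]='$', prepend. Next row=LF[1]=0
  step 2: row=0, L[0]='c', prepend. Next row=LF[0]=3
  step 3: row=3, L[3]='d', prepend. Next row=LF[3]=4
  step 4: row=4, L[4]='3', prepend. Next row=LF[4]=2
  step 5: row=2, L[2]='0', prepend. Next row=LF[2]=1
Reversed output: 03dc$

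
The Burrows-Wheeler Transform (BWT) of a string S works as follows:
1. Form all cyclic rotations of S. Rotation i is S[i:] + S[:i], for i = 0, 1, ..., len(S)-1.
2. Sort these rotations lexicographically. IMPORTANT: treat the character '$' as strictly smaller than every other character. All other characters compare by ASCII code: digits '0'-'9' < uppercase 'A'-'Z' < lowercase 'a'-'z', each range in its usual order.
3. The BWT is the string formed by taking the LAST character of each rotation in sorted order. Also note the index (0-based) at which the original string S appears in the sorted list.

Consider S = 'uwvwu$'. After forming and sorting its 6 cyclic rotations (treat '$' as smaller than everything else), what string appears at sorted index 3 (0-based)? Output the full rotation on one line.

Answer: vwu$uw

Derivation:
All 6 rotations (rotation i = S[i:]+S[:i]):
  rot[0] = uwvwu$
  rot[1] = wvwu$u
  rot[2] = vwu$uw
  rot[3] = wu$uwv
  rot[4] = u$uwvw
  rot[5] = $uwvwu
Sorted (with $ < everything):
  sorted[0] = $uwvwu
  sorted[1] = u$uwvw
  sorted[2] = uwvwu$
  sorted[3] = vwu$uw
  sorted[4] = wu$uwv
  sorted[5] = wvwu$u
sorted[3] = vwu$uw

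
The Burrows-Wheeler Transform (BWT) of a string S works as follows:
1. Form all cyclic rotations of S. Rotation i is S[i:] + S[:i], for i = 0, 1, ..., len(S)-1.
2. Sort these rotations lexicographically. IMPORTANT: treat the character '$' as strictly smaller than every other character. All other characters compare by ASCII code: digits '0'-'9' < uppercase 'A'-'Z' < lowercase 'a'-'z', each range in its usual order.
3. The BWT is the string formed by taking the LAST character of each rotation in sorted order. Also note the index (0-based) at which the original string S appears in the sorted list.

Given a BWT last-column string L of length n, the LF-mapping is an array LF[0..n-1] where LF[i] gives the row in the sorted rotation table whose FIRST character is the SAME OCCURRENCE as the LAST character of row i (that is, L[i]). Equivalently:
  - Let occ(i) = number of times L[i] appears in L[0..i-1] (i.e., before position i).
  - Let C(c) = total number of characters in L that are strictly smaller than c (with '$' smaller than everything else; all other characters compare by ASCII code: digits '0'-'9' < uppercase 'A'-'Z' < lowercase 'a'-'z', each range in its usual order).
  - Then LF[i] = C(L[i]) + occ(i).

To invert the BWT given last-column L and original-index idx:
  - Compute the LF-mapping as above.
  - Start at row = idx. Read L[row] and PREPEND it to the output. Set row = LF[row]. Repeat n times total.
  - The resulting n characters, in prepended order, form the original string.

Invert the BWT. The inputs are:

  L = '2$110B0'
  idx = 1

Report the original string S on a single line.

Answer: 0110B2$

Derivation:
LF mapping: 5 0 3 4 1 6 2
Walk LF starting at row 1, prepending L[row]:
  step 1: row=1, L[1]='$', prepend. Next row=LF[1]=0
  step 2: row=0, L[0]='2', prepend. Next row=LF[0]=5
  step 3: row=5, L[5]='B', prepend. Next row=LF[5]=6
  step 4: row=6, L[6]='0', prepend. Next row=LF[6]=2
  step 5: row=2, L[2]='1', prepend. Next row=LF[2]=3
  step 6: row=3, L[3]='1', prepend. Next row=LF[3]=4
  step 7: row=4, L[4]='0', prepend. Next row=LF[4]=1
Reversed output: 0110B2$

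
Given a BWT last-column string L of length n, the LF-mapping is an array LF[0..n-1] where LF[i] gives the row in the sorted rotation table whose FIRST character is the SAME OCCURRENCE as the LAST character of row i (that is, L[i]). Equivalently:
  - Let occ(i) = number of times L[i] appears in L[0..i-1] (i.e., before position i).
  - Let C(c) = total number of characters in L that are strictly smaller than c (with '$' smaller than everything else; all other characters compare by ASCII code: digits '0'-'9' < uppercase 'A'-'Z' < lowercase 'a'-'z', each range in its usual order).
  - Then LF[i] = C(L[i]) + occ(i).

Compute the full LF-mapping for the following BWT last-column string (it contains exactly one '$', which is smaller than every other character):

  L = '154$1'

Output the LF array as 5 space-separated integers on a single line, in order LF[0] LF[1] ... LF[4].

Char counts: '$':1, '1':2, '4':1, '5':1
C (first-col start): C('$')=0, C('1')=1, C('4')=3, C('5')=4
L[0]='1': occ=0, LF[0]=C('1')+0=1+0=1
L[1]='5': occ=0, LF[1]=C('5')+0=4+0=4
L[2]='4': occ=0, LF[2]=C('4')+0=3+0=3
L[3]='$': occ=0, LF[3]=C('$')+0=0+0=0
L[4]='1': occ=1, LF[4]=C('1')+1=1+1=2

Answer: 1 4 3 0 2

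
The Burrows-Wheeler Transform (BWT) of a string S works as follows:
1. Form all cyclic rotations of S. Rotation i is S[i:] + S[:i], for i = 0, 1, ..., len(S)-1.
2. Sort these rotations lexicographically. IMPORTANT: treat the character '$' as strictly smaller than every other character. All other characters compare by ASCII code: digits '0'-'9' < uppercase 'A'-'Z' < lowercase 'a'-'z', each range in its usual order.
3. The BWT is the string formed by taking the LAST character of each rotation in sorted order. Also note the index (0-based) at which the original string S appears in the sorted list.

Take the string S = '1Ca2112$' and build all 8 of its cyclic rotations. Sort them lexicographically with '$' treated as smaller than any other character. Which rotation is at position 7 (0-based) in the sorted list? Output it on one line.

Answer: a2112$1C

Derivation:
All 8 rotations (rotation i = S[i:]+S[:i]):
  rot[0] = 1Ca2112$
  rot[1] = Ca2112$1
  rot[2] = a2112$1C
  rot[3] = 2112$1Ca
  rot[4] = 112$1Ca2
  rot[5] = 12$1Ca21
  rot[6] = 2$1Ca211
  rot[7] = $1Ca2112
Sorted (with $ < everything):
  sorted[0] = $1Ca2112
  sorted[1] = 112$1Ca2
  sorted[2] = 12$1Ca21
  sorted[3] = 1Ca2112$
  sorted[4] = 2$1Ca211
  sorted[5] = 2112$1Ca
  sorted[6] = Ca2112$1
  sorted[7] = a2112$1C
sorted[7] = a2112$1C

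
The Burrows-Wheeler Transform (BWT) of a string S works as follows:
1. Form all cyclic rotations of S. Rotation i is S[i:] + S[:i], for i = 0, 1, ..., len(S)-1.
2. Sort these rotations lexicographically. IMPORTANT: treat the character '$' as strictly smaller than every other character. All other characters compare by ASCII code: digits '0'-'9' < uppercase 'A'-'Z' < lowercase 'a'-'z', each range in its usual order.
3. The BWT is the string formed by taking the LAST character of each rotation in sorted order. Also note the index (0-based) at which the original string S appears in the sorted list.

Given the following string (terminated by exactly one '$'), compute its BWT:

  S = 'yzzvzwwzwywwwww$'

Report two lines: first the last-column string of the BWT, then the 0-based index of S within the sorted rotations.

Answer: wzwwwwyzzww$zvwy
11

Derivation:
All 16 rotations (rotation i = S[i:]+S[:i]):
  rot[0] = yzzvzwwzwywwwww$
  rot[1] = zzvzwwzwywwwww$y
  rot[2] = zvzwwzwywwwww$yz
  rot[3] = vzwwzwywwwww$yzz
  rot[4] = zwwzwywwwww$yzzv
  rot[5] = wwzwywwwww$yzzvz
  rot[6] = wzwywwwww$yzzvzw
  rot[7] = zwywwwww$yzzvzww
  rot[8] = wywwwww$yzzvzwwz
  rot[9] = ywwwww$yzzvzwwzw
  rot[10] = wwwww$yzzvzwwzwy
  rot[11] = wwww$yzzvzwwzwyw
  rot[12] = www$yzzvzwwzwyww
  rot[13] = ww$yzzvzwwzwywww
  rot[14] = w$yzzvzwwzwywwww
  rot[15] = $yzzvzwwzwywwwww
Sorted (with $ < everything):
  sorted[0] = $yzzvzwwzwywwwww  (last char: 'w')
  sorted[1] = vzwwzwywwwww$yzz  (last char: 'z')
  sorted[2] = w$yzzvzwwzwywwww  (last char: 'w')
  sorted[3] = ww$yzzvzwwzwywww  (last char: 'w')
  sorted[4] = www$yzzvzwwzwyww  (last char: 'w')
  sorted[5] = wwww$yzzvzwwzwyw  (last char: 'w')
  sorted[6] = wwwww$yzzvzwwzwy  (last char: 'y')
  sorted[7] = wwzwywwwww$yzzvz  (last char: 'z')
  sorted[8] = wywwwww$yzzvzwwz  (last char: 'z')
  sorted[9] = wzwywwwww$yzzvzw  (last char: 'w')
  sorted[10] = ywwwww$yzzvzwwzw  (last char: 'w')
  sorted[11] = yzzvzwwzwywwwww$  (last char: '$')
  sorted[12] = zvzwwzwywwwww$yz  (last char: 'z')
  sorted[13] = zwwzwywwwww$yzzv  (last char: 'v')
  sorted[14] = zwywwwww$yzzvzww  (last char: 'w')
  sorted[15] = zzvzwwzwywwwww$y  (last char: 'y')
Last column: wzwwwwyzzww$zvwy
Original string S is at sorted index 11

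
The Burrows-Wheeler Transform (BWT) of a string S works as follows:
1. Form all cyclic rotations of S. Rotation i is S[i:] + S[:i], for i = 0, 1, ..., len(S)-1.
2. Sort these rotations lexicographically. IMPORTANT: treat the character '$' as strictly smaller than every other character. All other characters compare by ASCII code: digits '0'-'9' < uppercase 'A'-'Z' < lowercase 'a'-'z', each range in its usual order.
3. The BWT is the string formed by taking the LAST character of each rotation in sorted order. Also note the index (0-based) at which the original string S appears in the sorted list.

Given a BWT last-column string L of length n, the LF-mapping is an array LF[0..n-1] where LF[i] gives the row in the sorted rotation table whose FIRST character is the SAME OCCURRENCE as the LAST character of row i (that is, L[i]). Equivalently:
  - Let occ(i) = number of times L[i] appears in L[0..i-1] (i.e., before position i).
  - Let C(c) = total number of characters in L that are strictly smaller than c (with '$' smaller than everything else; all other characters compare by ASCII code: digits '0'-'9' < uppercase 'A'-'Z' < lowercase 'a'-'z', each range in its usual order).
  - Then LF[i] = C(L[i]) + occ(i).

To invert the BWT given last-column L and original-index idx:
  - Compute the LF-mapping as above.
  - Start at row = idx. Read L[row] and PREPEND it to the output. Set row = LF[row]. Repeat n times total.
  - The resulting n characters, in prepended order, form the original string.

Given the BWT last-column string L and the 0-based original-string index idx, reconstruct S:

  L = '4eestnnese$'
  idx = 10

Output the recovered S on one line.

Answer: tennessee4$

Derivation:
LF mapping: 1 2 3 8 10 6 7 4 9 5 0
Walk LF starting at row 10, prepending L[row]:
  step 1: row=10, L[10]='$', prepend. Next row=LF[10]=0
  step 2: row=0, L[0]='4', prepend. Next row=LF[0]=1
  step 3: row=1, L[1]='e', prepend. Next row=LF[1]=2
  step 4: row=2, L[2]='e', prepend. Next row=LF[2]=3
  step 5: row=3, L[3]='s', prepend. Next row=LF[3]=8
  step 6: row=8, L[8]='s', prepend. Next row=LF[8]=9
  step 7: row=9, L[9]='e', prepend. Next row=LF[9]=5
  step 8: row=5, L[5]='n', prepend. Next row=LF[5]=6
  step 9: row=6, L[6]='n', prepend. Next row=LF[6]=7
  step 10: row=7, L[7]='e', prepend. Next row=LF[7]=4
  step 11: row=4, L[4]='t', prepend. Next row=LF[4]=10
Reversed output: tennessee4$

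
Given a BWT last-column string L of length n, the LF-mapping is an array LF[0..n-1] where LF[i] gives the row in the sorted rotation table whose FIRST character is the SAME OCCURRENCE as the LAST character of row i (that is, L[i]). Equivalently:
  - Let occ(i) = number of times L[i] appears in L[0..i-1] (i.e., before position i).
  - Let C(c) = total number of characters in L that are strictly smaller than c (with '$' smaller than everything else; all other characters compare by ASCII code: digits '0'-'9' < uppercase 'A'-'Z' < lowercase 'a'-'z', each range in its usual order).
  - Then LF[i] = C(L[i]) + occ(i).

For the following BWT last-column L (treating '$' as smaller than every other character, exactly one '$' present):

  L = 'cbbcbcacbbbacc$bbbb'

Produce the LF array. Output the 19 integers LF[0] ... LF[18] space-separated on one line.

Answer: 13 3 4 14 5 15 1 16 6 7 8 2 17 18 0 9 10 11 12

Derivation:
Char counts: '$':1, 'a':2, 'b':10, 'c':6
C (first-col start): C('$')=0, C('a')=1, C('b')=3, C('c')=13
L[0]='c': occ=0, LF[0]=C('c')+0=13+0=13
L[1]='b': occ=0, LF[1]=C('b')+0=3+0=3
L[2]='b': occ=1, LF[2]=C('b')+1=3+1=4
L[3]='c': occ=1, LF[3]=C('c')+1=13+1=14
L[4]='b': occ=2, LF[4]=C('b')+2=3+2=5
L[5]='c': occ=2, LF[5]=C('c')+2=13+2=15
L[6]='a': occ=0, LF[6]=C('a')+0=1+0=1
L[7]='c': occ=3, LF[7]=C('c')+3=13+3=16
L[8]='b': occ=3, LF[8]=C('b')+3=3+3=6
L[9]='b': occ=4, LF[9]=C('b')+4=3+4=7
L[10]='b': occ=5, LF[10]=C('b')+5=3+5=8
L[11]='a': occ=1, LF[11]=C('a')+1=1+1=2
L[12]='c': occ=4, LF[12]=C('c')+4=13+4=17
L[13]='c': occ=5, LF[13]=C('c')+5=13+5=18
L[14]='$': occ=0, LF[14]=C('$')+0=0+0=0
L[15]='b': occ=6, LF[15]=C('b')+6=3+6=9
L[16]='b': occ=7, LF[16]=C('b')+7=3+7=10
L[17]='b': occ=8, LF[17]=C('b')+8=3+8=11
L[18]='b': occ=9, LF[18]=C('b')+9=3+9=12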